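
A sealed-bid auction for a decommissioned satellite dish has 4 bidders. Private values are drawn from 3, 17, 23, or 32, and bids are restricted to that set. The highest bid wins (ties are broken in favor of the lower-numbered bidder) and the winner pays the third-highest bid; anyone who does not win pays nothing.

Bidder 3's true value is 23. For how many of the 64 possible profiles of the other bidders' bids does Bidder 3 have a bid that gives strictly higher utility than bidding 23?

12

Others bid (3, 3, 32): truth gives 0; bid 32 gives 20 > 0. Violating.
Others bid (3, 17, 32): truth gives 0; bid 32 gives 6 > 0. Violating.
Others bid (3, 23, 3): truth gives 0; bid 32 gives 20 > 0. Violating.
Others bid (3, 23, 17): truth gives 0; bid 32 gives 6 > 0. Violating.
Others bid (3, 3, 3): truth gives 20; no alternative beats it.
Others bid (3, 3, 17): truth gives 20; no alternative beats it.
(Checking all 64 profiles: 12 have a profitable deviation, 52 do not.)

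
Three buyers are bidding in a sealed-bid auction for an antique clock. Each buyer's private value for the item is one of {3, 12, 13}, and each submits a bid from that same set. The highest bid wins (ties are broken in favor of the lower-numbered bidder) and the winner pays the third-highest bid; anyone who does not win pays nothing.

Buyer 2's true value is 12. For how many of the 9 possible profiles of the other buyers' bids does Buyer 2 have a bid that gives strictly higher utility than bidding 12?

2

Others bid (3, 13): truth gives 0; bid 13 gives 9 > 0. Violating.
Others bid (12, 3): truth gives 0; bid 13 gives 9 > 0. Violating.
Others bid (3, 3): truth gives 9; no alternative beats it.
Others bid (3, 12): truth gives 9; no alternative beats it.
(Checking all 9 profiles: 2 have a profitable deviation, 7 do not.)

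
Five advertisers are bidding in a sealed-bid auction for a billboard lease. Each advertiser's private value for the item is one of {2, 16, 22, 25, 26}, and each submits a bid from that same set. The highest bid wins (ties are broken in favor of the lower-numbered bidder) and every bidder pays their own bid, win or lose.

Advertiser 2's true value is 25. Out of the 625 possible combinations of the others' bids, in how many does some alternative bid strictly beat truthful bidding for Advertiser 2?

Others bid (2, 2, 2, 2): truth gives 0; bid 16 gives 9 > 0. Violating.
Others bid (2, 2, 2, 16): truth gives 0; bid 16 gives 9 > 0. Violating.
Others bid (2, 2, 2, 22): truth gives 0; bid 22 gives 3 > 0. Violating.
Others bid (2, 2, 2, 26): truth gives -25; bid 26 gives -1 > -25. Violating.
Others bid (2, 2, 2, 25): truth gives 0; no alternative beats it.
Others bid (2, 2, 16, 25): truth gives 0; no alternative beats it.
(Checking all 625 profiles: 487 have a profitable deviation, 138 do not.)

487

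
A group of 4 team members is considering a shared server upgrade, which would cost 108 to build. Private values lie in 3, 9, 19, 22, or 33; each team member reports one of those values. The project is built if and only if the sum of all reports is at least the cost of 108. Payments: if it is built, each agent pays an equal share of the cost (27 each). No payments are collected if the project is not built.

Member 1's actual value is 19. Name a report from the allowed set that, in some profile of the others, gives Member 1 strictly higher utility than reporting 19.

3

Suppose Member 2 reports 33, Member 3 reports 33 and Member 4 reports 33.
Report 19: project built, pays 27, utility 19 - 27 = -8.
Report 3: project not built, utility 0.
So reporting 3 beats truth here (0 > -8).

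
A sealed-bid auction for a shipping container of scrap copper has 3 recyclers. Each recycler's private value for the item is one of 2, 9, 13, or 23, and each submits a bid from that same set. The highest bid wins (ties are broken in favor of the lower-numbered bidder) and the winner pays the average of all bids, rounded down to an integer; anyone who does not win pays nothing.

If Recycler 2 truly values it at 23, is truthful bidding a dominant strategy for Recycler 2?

No

Consider the case where Recycler 1 bids 2 and Recycler 3 bids 2.
Truthful bid 23: wins, pays 9, utility 23 - 9 = 14.
Bid 9 instead: wins, pays 4, utility 23 - 4 = 19.
Since 19 > 14, bidding 9 is strictly better here, so truthful bidding is not dominant.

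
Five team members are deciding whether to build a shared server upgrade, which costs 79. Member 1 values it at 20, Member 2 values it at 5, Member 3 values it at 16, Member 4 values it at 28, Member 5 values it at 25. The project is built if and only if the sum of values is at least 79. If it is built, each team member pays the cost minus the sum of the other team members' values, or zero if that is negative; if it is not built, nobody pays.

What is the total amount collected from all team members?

29

Total value 94 ≥ cost 79, so it is built.
Member 1: others sum to 74; max(0, 79 - 74) = 5.
Member 2: others sum to 89; max(0, 79 - 89) = 0.
Member 3: others sum to 78; max(0, 79 - 78) = 1.
Member 4: others sum to 66; max(0, 79 - 66) = 13.
Member 5: others sum to 69; max(0, 79 - 69) = 10.
Total collected = 5 + 0 + 1 + 13 + 10 = 29.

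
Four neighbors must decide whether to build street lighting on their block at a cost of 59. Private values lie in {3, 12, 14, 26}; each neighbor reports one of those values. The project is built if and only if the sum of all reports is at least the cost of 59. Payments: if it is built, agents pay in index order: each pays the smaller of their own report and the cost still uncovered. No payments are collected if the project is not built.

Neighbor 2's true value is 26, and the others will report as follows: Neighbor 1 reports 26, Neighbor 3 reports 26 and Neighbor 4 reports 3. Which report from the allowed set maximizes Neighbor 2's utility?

12

Report 3: project not built, utility 0.
Report 12: project built, pays 12, utility 26 - 12 = 14.
Report 14: project built, pays 14, utility 26 - 14 = 12.
Report 26: project built, pays 26, utility 26 - 26 = 0.
The best choice is 12 with utility 14.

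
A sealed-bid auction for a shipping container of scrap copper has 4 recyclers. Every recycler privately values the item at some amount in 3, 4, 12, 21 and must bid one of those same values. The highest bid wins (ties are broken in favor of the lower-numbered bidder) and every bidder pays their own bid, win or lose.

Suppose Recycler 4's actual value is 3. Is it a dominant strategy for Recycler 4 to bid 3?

Consider the case where Recycler 1 bids 3, Recycler 2 bids 3 and Recycler 3 bids 3.
Truthful bid 3: loses but pays 3, utility -3.
Bid 4 instead: wins, pays 4, utility 3 - 4 = -1.
Since -1 > -3, bidding 4 is strictly better here, so truthful bidding is not dominant.

No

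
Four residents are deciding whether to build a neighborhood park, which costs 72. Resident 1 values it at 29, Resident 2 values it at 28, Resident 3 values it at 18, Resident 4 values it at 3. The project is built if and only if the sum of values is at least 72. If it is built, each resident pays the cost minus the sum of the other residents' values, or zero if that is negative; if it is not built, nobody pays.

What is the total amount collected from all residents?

Total value 78 ≥ cost 72, so it is built.
Resident 1: others sum to 49; max(0, 72 - 49) = 23.
Resident 2: others sum to 50; max(0, 72 - 50) = 22.
Resident 3: others sum to 60; max(0, 72 - 60) = 12.
Resident 4: others sum to 75; max(0, 72 - 75) = 0.
Total collected = 23 + 22 + 12 + 0 = 57.

57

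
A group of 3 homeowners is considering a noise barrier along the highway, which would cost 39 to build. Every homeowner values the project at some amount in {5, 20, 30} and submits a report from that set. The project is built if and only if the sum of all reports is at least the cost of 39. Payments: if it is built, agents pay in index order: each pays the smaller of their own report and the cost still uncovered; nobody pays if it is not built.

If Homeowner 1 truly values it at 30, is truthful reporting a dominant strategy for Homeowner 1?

No

Consider the case where Homeowner 2 reports 5 and Homeowner 3 reports 20.
Truthful report 30: project built, pays 30, utility 30 - 30 = 0.
Report 20 instead: project built, pays 20, utility 30 - 20 = 10.
Since 10 > 0, reporting 20 is strictly better here, so truthful reporting is not dominant.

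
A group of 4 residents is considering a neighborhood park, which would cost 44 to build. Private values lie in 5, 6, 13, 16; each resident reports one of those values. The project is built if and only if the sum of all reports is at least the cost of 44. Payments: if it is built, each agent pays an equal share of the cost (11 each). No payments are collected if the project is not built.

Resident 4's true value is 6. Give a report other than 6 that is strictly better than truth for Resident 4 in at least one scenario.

5

Suppose Resident 1 reports 6, Resident 2 reports 16 and Resident 3 reports 16.
Report 6: project built, pays 11, utility 6 - 11 = -5.
Report 5: project not built, utility 0.
So reporting 5 beats truth here (0 > -5).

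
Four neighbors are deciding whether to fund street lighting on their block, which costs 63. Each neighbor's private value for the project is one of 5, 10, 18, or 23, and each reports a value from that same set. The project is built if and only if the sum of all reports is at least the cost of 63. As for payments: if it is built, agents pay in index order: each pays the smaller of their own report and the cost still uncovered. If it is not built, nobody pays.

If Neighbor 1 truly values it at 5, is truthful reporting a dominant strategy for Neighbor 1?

Check each profile of the others' reports and compare truth against every alternative report.
Others report (10, 23, 23): truth gives 0, best alternative gives -5.
Others report (18, 18, 18): truth gives 0, best alternative gives -5.
Others report (18, 18, 23): truth gives 0, best alternative gives -5.
Others report (18, 23, 18): truth gives 0, best alternative gives -5.
Others report (18, 23, 23): truth gives 0, best alternative gives -5.
Others report (23, 10, 23): truth gives 0, best alternative gives -5.
(Remaining 58 profiles checked similarly; truth is weakly best in each.)
In every case the truthful report is at least as good as any alternative, so it is a dominant strategy.

Yes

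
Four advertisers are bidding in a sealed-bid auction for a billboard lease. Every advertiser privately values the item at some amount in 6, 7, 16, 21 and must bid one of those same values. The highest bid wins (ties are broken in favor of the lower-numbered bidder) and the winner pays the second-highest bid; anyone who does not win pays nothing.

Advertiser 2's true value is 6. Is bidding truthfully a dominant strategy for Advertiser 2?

Check each profile of the others' bids and compare truth against every alternative bid.
Others bid (6, 6, 7): truth gives 0, best alternative gives -1.
Others bid (6, 7, 6): truth gives 0, best alternative gives -1.
Others bid (6, 7, 7): truth gives 0, best alternative gives -1.
Others bid (6, 6, 6): truth gives 0, best alternative gives 0.
Others bid (6, 6, 16): truth gives 0, best alternative gives 0.
Others bid (6, 6, 21): truth gives 0, best alternative gives 0.
(Remaining 58 profiles checked similarly; truth is weakly best in each.)
In every case the truthful bid is at least as good as any alternative, so it is a dominant strategy.

Yes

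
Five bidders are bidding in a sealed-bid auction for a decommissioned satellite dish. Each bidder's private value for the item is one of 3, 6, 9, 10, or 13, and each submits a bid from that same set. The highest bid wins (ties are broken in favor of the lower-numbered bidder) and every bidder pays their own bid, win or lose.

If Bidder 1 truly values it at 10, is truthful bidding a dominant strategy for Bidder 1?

No

Consider the case where Bidder 2 bids 3, Bidder 3 bids 3, Bidder 4 bids 3 and Bidder 5 bids 3.
Truthful bid 10: wins, pays 10, utility 10 - 10 = 0.
Bid 3 instead: wins, pays 3, utility 10 - 3 = 7.
Since 7 > 0, bidding 3 is strictly better here, so truthful bidding is not dominant.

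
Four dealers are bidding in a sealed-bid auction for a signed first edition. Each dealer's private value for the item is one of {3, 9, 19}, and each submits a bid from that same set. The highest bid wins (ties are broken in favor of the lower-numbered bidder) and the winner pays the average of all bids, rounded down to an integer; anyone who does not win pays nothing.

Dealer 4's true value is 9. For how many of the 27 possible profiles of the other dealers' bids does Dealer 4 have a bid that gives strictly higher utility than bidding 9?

Others bid (3, 3, 9): truth gives 0; bid 19 gives 1 > 0. Violating.
Others bid (3, 9, 3): truth gives 0; bid 19 gives 1 > 0. Violating.
Others bid (9, 3, 3): truth gives 0; bid 19 gives 1 > 0. Violating.
Others bid (3, 3, 3): truth gives 5; no alternative beats it.
Others bid (3, 3, 19): truth gives 0; no alternative beats it.
(Checking all 27 profiles: 3 have a profitable deviation, 24 do not.)

3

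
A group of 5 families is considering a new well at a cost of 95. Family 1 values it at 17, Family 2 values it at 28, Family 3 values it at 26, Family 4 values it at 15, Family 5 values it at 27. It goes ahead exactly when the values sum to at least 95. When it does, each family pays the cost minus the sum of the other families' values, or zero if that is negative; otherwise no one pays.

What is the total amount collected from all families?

Total value 113 ≥ cost 95, so it is built.
Family 1: others sum to 96; max(0, 95 - 96) = 0.
Family 2: others sum to 85; max(0, 95 - 85) = 10.
Family 3: others sum to 87; max(0, 95 - 87) = 8.
Family 4: others sum to 98; max(0, 95 - 98) = 0.
Family 5: others sum to 86; max(0, 95 - 86) = 9.
Total collected = 0 + 10 + 8 + 0 + 9 = 27.

27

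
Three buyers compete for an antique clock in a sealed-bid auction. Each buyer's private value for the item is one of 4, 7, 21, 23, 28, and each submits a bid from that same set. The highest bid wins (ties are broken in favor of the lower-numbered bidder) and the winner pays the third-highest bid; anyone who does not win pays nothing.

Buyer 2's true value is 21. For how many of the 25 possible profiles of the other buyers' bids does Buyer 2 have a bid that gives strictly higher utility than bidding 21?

Others bid (4, 23): truth gives 0; bid 23 gives 17 > 0. Violating.
Others bid (4, 28): truth gives 0; bid 28 gives 17 > 0. Violating.
Others bid (7, 23): truth gives 0; bid 23 gives 14 > 0. Violating.
Others bid (7, 28): truth gives 0; bid 28 gives 14 > 0. Violating.
Others bid (4, 4): truth gives 17; no alternative beats it.
Others bid (4, 7): truth gives 17; no alternative beats it.
(Checking all 25 profiles: 8 have a profitable deviation, 17 do not.)

8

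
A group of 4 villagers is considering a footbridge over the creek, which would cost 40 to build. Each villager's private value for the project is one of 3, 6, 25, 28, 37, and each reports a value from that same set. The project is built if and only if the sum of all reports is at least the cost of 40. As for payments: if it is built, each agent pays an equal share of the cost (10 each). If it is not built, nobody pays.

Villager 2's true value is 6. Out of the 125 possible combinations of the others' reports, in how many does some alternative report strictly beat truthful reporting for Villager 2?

Others report (3, 3, 28): truth gives -4; report 3 gives 0 > -4. Violating.
Others report (3, 6, 25): truth gives -4; report 3 gives 0 > -4. Violating.
Others report (3, 25, 6): truth gives -4; report 3 gives 0 > -4. Violating.
Others report (3, 28, 3): truth gives -4; report 3 gives 0 > -4. Violating.
Others report (3, 3, 3): truth gives 0; no alternative beats it.
Others report (3, 3, 6): truth gives 0; no alternative beats it.
(Checking all 125 profiles: 9 have a profitable deviation, 116 do not.)

9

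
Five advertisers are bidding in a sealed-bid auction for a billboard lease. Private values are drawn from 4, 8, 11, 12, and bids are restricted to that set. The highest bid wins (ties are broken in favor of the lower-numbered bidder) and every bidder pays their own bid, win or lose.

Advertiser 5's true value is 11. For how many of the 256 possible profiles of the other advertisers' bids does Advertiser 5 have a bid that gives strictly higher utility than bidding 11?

241

Others bid (4, 4, 4, 4): truth gives 0; bid 8 gives 3 > 0. Violating.
Others bid (4, 4, 4, 11): truth gives -11; bid 12 gives -1 > -11. Violating.
Others bid (4, 4, 4, 12): truth gives -11; bid 4 gives -4 > -11. Violating.
Others bid (4, 4, 8, 11): truth gives -11; bid 12 gives -1 > -11. Violating.
Others bid (4, 4, 4, 8): truth gives 0; no alternative beats it.
Others bid (4, 4, 8, 4): truth gives 0; no alternative beats it.
(Checking all 256 profiles: 241 have a profitable deviation, 15 do not.)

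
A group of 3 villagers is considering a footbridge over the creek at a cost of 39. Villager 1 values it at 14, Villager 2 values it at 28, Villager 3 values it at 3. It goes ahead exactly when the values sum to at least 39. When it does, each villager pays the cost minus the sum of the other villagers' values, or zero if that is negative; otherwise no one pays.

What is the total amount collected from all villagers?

Total value 45 ≥ cost 39, so it is built.
Villager 1: others sum to 31; max(0, 39 - 31) = 8.
Villager 2: others sum to 17; max(0, 39 - 17) = 22.
Villager 3: others sum to 42; max(0, 39 - 42) = 0.
Total collected = 8 + 22 + 0 = 30.

30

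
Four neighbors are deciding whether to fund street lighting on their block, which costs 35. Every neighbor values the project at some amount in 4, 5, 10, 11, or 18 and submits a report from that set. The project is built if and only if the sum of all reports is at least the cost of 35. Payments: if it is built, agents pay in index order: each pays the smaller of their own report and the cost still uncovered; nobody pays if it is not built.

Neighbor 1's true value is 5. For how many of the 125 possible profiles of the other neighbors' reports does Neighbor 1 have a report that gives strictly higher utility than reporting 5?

Others report (4, 10, 18): truth gives 0; report 4 gives 1 > 0. Violating.
Others report (4, 11, 18): truth gives 0; report 4 gives 1 > 0. Violating.
Others report (4, 18, 10): truth gives 0; report 4 gives 1 > 0. Violating.
Others report (4, 18, 11): truth gives 0; report 4 gives 1 > 0. Violating.
Others report (4, 4, 4): truth gives 0; no alternative beats it.
Others report (4, 4, 5): truth gives 0; no alternative beats it.
(Checking all 125 profiles: 56 have a profitable deviation, 69 do not.)

56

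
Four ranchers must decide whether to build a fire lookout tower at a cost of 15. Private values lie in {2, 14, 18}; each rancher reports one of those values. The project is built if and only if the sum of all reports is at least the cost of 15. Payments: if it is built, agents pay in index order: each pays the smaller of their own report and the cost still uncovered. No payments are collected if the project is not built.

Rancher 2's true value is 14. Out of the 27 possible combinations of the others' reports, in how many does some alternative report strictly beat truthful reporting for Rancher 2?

Others report (2, 2, 14): truth gives 1; report 2 gives 12 > 1. Violating.
Others report (2, 2, 18): truth gives 1; report 2 gives 12 > 1. Violating.
Others report (2, 14, 2): truth gives 1; report 2 gives 12 > 1. Violating.
Others report (2, 14, 14): truth gives 1; report 2 gives 12 > 1. Violating.
Others report (2, 2, 2): truth gives 1; no alternative beats it.
Others report (14, 2, 2): truth gives 13; no alternative beats it.
(Checking all 27 profiles: 8 have a profitable deviation, 19 do not.)

8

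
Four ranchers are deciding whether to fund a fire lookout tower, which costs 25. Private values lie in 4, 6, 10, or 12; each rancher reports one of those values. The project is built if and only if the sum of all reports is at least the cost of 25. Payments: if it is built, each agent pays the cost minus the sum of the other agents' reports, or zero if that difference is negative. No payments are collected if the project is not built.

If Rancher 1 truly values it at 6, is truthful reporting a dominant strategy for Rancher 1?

Yes

Check each profile of the others' reports and compare truth against every alternative report.
Others report (4, 10, 12): truth gives 6, best alternative gives 6.
Others report (4, 12, 10): truth gives 6, best alternative gives 6.
Others report (4, 12, 12): truth gives 6, best alternative gives 6.
Others report (6, 10, 10): truth gives 6, best alternative gives 6.
Others report (6, 10, 12): truth gives 6, best alternative gives 6.
Others report (6, 12, 10): truth gives 6, best alternative gives 6.
(Remaining 58 profiles checked similarly; truth is weakly best in each.)
In every case the truthful report is at least as good as any alternative, so it is a dominant strategy.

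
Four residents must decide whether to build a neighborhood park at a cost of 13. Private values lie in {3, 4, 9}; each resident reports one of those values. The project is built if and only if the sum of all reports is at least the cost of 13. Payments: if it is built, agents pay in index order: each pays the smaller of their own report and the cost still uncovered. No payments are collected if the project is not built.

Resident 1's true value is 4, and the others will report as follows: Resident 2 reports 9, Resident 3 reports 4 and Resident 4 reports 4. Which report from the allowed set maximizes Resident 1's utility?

3

Report 3: project built, pays 3, utility 4 - 3 = 1.
Report 4: project built, pays 4, utility 4 - 4 = 0.
Report 9: project built, pays 9, utility 4 - 9 = -5.
The best choice is 3 with utility 1.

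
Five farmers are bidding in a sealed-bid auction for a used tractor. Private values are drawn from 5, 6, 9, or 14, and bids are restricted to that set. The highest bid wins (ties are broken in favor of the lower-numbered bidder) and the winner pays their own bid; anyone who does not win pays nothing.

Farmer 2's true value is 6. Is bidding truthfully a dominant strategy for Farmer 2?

Yes

Check each profile of the others' bids and compare truth against every alternative bid.
Others bid (5, 5, 5, 5): truth gives 0, best alternative gives 0.
Others bid (5, 5, 5, 6): truth gives 0, best alternative gives 0.
Others bid (5, 5, 5, 9): truth gives 0, best alternative gives 0.
Others bid (5, 5, 5, 14): truth gives 0, best alternative gives 0.
Others bid (5, 5, 6, 5): truth gives 0, best alternative gives 0.
Others bid (5, 5, 6, 6): truth gives 0, best alternative gives 0.
(Remaining 250 profiles checked similarly; truth is weakly best in each.)
In every case the truthful bid is at least as good as any alternative, so it is a dominant strategy.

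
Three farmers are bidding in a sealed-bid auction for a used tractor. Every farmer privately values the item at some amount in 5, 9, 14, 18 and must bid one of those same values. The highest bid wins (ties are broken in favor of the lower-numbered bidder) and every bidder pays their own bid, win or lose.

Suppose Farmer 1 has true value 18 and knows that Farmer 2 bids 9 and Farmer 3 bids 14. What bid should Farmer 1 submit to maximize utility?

14

Bid 5: loses but pays 5, utility -5.
Bid 9: loses but pays 9, utility -9.
Bid 14: wins, pays 14, utility 18 - 14 = 4.
Bid 18: wins, pays 18, utility 18 - 18 = 0.
The best choice is 14 with utility 4.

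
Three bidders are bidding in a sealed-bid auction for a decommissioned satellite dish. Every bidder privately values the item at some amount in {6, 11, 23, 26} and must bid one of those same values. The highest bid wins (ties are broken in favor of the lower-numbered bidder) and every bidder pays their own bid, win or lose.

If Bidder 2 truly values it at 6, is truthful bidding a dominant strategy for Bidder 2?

No

Consider the case where Bidder 1 bids 6 and Bidder 3 bids 6.
Truthful bid 6: loses but pays 6, utility -6.
Bid 11 instead: wins, pays 11, utility 6 - 11 = -5.
Since -5 > -6, bidding 11 is strictly better here, so truthful bidding is not dominant.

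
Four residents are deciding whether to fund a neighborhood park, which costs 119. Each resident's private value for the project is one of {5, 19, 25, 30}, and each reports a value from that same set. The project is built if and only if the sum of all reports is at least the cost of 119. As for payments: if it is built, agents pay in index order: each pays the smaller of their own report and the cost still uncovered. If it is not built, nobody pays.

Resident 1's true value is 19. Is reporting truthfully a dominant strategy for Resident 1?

Check each profile of the others' reports and compare truth against every alternative report.
Others report (5, 5, 5): truth gives 0, best alternative gives 0.
Others report (5, 5, 19): truth gives 0, best alternative gives 0.
Others report (5, 5, 25): truth gives 0, best alternative gives 0.
Others report (5, 5, 30): truth gives 0, best alternative gives 0.
Others report (5, 19, 5): truth gives 0, best alternative gives 0.
Others report (5, 19, 19): truth gives 0, best alternative gives 0.
(Remaining 58 profiles checked similarly; truth is weakly best in each.)
In every case the truthful report is at least as good as any alternative, so it is a dominant strategy.

Yes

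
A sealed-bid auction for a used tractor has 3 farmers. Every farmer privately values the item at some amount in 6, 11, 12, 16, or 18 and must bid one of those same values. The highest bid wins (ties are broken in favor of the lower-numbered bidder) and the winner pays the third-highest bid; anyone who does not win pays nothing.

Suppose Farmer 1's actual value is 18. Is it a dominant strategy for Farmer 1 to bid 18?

Yes

Check each profile of the others' bids and compare truth against every alternative bid.
Others bid (6, 18): truth gives 12, best alternative gives 0.
Others bid (18, 6): truth gives 12, best alternative gives 0.
Others bid (11, 18): truth gives 7, best alternative gives 0.
Others bid (18, 11): truth gives 7, best alternative gives 0.
Others bid (12, 18): truth gives 6, best alternative gives 0.
Others bid (18, 12): truth gives 6, best alternative gives 0.
(Remaining 19 profiles checked similarly; truth is weakly best in each.)
In every case the truthful bid is at least as good as any alternative, so it is a dominant strategy.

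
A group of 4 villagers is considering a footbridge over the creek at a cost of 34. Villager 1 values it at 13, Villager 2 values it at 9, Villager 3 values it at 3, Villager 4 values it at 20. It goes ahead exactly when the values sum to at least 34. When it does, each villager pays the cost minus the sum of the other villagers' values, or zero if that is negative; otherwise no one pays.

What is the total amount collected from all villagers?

Total value 45 ≥ cost 34, so it is built.
Villager 1: others sum to 32; max(0, 34 - 32) = 2.
Villager 2: others sum to 36; max(0, 34 - 36) = 0.
Villager 3: others sum to 42; max(0, 34 - 42) = 0.
Villager 4: others sum to 25; max(0, 34 - 25) = 9.
Total collected = 2 + 0 + 0 + 9 = 11.

11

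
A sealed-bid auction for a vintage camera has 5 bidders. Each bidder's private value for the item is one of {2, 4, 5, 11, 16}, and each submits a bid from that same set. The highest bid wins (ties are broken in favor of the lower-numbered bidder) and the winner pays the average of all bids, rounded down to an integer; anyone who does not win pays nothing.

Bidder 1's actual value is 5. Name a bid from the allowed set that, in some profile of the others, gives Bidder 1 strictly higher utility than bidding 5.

Suppose Bidder 2 bids 2, Bidder 3 bids 2, Bidder 4 bids 2 and Bidder 5 bids 4.
Bid 5: wins, pays 3, utility 5 - 3 = 2.
Bid 4: wins, pays 2, utility 5 - 2 = 3.
So bidding 4 beats truth here (3 > 2).

4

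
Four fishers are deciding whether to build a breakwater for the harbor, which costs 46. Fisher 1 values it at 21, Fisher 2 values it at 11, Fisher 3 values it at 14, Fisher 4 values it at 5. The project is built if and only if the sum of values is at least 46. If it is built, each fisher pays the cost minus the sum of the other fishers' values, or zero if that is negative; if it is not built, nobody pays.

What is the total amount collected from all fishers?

31

Total value 51 ≥ cost 46, so it is built.
Fisher 1: others sum to 30; max(0, 46 - 30) = 16.
Fisher 2: others sum to 40; max(0, 46 - 40) = 6.
Fisher 3: others sum to 37; max(0, 46 - 37) = 9.
Fisher 4: others sum to 46; max(0, 46 - 46) = 0.
Total collected = 16 + 6 + 9 + 0 = 31.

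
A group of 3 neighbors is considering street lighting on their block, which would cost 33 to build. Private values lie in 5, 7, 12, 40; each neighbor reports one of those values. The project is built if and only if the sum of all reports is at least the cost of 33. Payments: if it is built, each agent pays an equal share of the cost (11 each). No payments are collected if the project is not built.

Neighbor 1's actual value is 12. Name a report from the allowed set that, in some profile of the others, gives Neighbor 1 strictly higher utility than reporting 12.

40

Suppose Neighbor 2 reports 5 and Neighbor 3 reports 5.
Report 12: project not built, utility 0.
Report 40: project built, pays 11, utility 12 - 11 = 1.
So reporting 40 beats truth here (1 > 0).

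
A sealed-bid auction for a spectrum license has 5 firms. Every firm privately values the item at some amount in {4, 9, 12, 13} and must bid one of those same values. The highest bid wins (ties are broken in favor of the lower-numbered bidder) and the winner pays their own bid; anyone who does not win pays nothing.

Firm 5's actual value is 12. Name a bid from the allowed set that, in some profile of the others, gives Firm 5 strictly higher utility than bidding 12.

9

Suppose Firm 1 bids 4, Firm 2 bids 4, Firm 3 bids 4 and Firm 4 bids 4.
Bid 12: wins, pays 12, utility 12 - 12 = 0.
Bid 9: wins, pays 9, utility 12 - 9 = 3.
So bidding 9 beats truth here (3 > 0).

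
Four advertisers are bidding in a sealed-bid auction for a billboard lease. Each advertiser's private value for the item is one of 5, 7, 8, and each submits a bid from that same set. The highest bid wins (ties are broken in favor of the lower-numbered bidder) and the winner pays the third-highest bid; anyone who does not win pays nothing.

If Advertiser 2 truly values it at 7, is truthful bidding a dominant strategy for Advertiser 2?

No

Consider the case where Advertiser 1 bids 5, Advertiser 3 bids 5 and Advertiser 4 bids 8.
Truthful bid 7: loses, pays 0, utility 0.
Bid 8 instead: wins, pays 5, utility 7 - 5 = 2.
Since 2 > 0, bidding 8 is strictly better here, so truthful bidding is not dominant.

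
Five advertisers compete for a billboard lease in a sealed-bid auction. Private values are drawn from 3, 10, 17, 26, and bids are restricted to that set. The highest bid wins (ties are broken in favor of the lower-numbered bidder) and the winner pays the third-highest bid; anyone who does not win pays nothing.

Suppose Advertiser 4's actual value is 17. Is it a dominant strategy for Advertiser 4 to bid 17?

Consider the case where Advertiser 1 bids 3, Advertiser 2 bids 3, Advertiser 3 bids 3 and Advertiser 5 bids 26.
Truthful bid 17: loses, pays 0, utility 0.
Bid 26 instead: wins, pays 3, utility 17 - 3 = 14.
Since 14 > 0, bidding 26 is strictly better here, so truthful bidding is not dominant.

No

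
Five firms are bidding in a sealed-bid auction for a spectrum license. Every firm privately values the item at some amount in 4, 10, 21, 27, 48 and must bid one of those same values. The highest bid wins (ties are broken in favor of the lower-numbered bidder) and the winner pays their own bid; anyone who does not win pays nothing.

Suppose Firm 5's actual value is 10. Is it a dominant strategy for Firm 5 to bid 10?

Check each profile of the others' bids and compare truth against every alternative bid.
Others bid (4, 4, 4, 4): truth gives 0, best alternative gives 0.
Others bid (4, 4, 4, 10): truth gives 0, best alternative gives 0.
Others bid (4, 4, 4, 21): truth gives 0, best alternative gives 0.
Others bid (4, 4, 4, 27): truth gives 0, best alternative gives 0.
Others bid (4, 4, 4, 48): truth gives 0, best alternative gives 0.
Others bid (4, 4, 10, 4): truth gives 0, best alternative gives 0.
(Remaining 619 profiles checked similarly; truth is weakly best in each.)
In every case the truthful bid is at least as good as any alternative, so it is a dominant strategy.

Yes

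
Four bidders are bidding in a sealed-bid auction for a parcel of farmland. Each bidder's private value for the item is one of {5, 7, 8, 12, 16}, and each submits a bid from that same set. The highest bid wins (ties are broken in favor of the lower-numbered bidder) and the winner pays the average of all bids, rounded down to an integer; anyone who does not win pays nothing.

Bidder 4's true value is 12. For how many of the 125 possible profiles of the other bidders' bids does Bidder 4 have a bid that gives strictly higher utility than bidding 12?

Others bid (5, 5, 5): truth gives 6; bid 7 gives 7 > 6. Violating.
Others bid (5, 5, 7): truth gives 5; bid 8 gives 6 > 5. Violating.
Others bid (5, 5, 12): truth gives 0; bid 16 gives 3 > 0. Violating.
Others bid (5, 7, 5): truth gives 5; bid 8 gives 6 > 5. Violating.
Others bid (5, 5, 8): truth gives 5; no alternative beats it.
Others bid (5, 5, 16): truth gives 0; no alternative beats it.
(Checking all 125 profiles: 41 have a profitable deviation, 84 do not.)

41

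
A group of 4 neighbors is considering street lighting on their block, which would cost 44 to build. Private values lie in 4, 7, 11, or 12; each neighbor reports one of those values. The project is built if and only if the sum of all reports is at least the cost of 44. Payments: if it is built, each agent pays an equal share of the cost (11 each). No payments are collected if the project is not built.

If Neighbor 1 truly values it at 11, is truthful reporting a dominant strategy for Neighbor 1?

Yes

Check each profile of the others' reports and compare truth against every alternative report.
Others report (4, 4, 4): truth gives 0, best alternative gives 0.
Others report (4, 4, 7): truth gives 0, best alternative gives 0.
Others report (4, 4, 11): truth gives 0, best alternative gives 0.
Others report (4, 4, 12): truth gives 0, best alternative gives 0.
Others report (4, 7, 4): truth gives 0, best alternative gives 0.
Others report (4, 7, 7): truth gives 0, best alternative gives 0.
(Remaining 58 profiles checked similarly; truth is weakly best in each.)
In every case the truthful report is at least as good as any alternative, so it is a dominant strategy.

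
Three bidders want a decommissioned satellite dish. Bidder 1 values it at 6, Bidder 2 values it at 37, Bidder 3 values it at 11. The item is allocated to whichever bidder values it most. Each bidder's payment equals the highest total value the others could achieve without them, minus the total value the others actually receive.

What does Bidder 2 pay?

11

Bidder 2 has the highest value and receives the item.
Without Bidder 2, the item would go to the next-highest value, 11, so the others could achieve 11.
With Bidder 2 present and winning, the others receive nothing, so their total is 0.
Payment = 11 - 0 = 11.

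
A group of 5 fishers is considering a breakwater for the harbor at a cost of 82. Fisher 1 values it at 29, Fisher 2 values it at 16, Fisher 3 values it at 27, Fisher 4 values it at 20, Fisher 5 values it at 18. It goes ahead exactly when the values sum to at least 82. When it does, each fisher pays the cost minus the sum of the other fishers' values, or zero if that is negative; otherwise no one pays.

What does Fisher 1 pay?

Total value 110 ≥ cost 82, so the project is built.
The other fishers' values sum to 81.
Cost minus that sum is 82 - 81 = 1.

1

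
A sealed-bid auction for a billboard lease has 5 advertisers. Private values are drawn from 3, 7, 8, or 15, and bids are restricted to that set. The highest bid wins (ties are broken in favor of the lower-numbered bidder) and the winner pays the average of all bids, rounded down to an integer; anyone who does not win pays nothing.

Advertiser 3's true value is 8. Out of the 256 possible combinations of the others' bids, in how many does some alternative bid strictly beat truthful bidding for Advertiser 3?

16

Others bid (3, 3, 3, 3): truth gives 4; bid 7 gives 5 > 4. Violating.
Others bid (3, 3, 3, 15): truth gives 0; bid 15 gives 1 > 0. Violating.
Others bid (3, 3, 15, 3): truth gives 0; bid 15 gives 1 > 0. Violating.
Others bid (3, 8, 3, 3): truth gives 0; bid 15 gives 2 > 0. Violating.
Others bid (3, 3, 3, 7): truth gives 4; no alternative beats it.
Others bid (3, 3, 3, 8): truth gives 3; no alternative beats it.
(Checking all 256 profiles: 16 have a profitable deviation, 240 do not.)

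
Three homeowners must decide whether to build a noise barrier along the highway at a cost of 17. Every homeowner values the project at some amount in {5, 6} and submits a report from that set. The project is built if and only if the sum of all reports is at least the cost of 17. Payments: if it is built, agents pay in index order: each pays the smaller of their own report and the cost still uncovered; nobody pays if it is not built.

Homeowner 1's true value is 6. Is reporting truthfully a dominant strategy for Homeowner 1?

Consider the case where Homeowner 2 reports 6 and Homeowner 3 reports 6.
Truthful report 6: project built, pays 6, utility 6 - 6 = 0.
Report 5 instead: project built, pays 5, utility 6 - 5 = 1.
Since 1 > 0, reporting 5 is strictly better here, so truthful reporting is not dominant.

No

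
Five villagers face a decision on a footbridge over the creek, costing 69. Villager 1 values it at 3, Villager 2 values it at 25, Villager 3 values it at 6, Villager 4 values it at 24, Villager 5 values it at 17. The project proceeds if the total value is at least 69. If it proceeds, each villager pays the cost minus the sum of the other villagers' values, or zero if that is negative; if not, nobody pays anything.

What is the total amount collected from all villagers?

Total value 75 ≥ cost 69, so it is built.
Villager 1: others sum to 72; max(0, 69 - 72) = 0.
Villager 2: others sum to 50; max(0, 69 - 50) = 19.
Villager 3: others sum to 69; max(0, 69 - 69) = 0.
Villager 4: others sum to 51; max(0, 69 - 51) = 18.
Villager 5: others sum to 58; max(0, 69 - 58) = 11.
Total collected = 0 + 19 + 0 + 18 + 11 = 48.

48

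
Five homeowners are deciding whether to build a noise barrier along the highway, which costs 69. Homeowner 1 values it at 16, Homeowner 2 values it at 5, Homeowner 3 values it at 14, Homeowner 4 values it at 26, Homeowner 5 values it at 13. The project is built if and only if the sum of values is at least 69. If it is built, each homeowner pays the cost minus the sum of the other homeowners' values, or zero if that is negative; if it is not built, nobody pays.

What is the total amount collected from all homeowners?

Total value 74 ≥ cost 69, so it is built.
Homeowner 1: others sum to 58; max(0, 69 - 58) = 11.
Homeowner 2: others sum to 69; max(0, 69 - 69) = 0.
Homeowner 3: others sum to 60; max(0, 69 - 60) = 9.
Homeowner 4: others sum to 48; max(0, 69 - 48) = 21.
Homeowner 5: others sum to 61; max(0, 69 - 61) = 8.
Total collected = 11 + 0 + 9 + 21 + 8 = 49.

49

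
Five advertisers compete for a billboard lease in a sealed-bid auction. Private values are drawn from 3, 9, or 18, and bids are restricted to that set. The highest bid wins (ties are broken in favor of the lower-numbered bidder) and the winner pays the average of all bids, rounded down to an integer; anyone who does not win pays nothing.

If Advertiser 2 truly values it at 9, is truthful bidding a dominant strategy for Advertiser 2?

Consider the case where Advertiser 1 bids 9, Advertiser 3 bids 3, Advertiser 4 bids 3 and Advertiser 5 bids 3.
Truthful bid 9: loses, pays 0, utility 0.
Bid 18 instead: wins, pays 7, utility 9 - 7 = 2.
Since 2 > 0, bidding 18 is strictly better here, so truthful bidding is not dominant.

No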